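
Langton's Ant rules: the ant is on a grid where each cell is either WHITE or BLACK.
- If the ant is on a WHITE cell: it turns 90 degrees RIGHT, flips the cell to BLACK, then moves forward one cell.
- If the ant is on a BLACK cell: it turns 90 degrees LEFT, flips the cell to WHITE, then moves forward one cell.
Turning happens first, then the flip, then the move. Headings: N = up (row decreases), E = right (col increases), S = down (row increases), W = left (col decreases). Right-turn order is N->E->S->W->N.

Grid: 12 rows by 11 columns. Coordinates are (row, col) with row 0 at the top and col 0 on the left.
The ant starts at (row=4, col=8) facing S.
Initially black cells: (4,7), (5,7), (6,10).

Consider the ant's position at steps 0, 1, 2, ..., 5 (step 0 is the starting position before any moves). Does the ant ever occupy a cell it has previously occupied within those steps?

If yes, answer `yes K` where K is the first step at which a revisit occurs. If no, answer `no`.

Step 1: on WHITE (4,8): turn R to W, flip to black, move to (4,7). |black|=4 — new cell
Step 2: on BLACK (4,7): turn L to S, flip to white, move to (5,7). |black|=3 — new cell
Step 3: on BLACK (5,7): turn L to E, flip to white, move to (5,8). |black|=2 — new cell
Step 4: on WHITE (5,8): turn R to S, flip to black, move to (6,8). |black|=3 — new cell
Step 5: on WHITE (6,8): turn R to W, flip to black, move to (6,7). |black|=4 — new cell
No revisit within 5 steps.

Answer: no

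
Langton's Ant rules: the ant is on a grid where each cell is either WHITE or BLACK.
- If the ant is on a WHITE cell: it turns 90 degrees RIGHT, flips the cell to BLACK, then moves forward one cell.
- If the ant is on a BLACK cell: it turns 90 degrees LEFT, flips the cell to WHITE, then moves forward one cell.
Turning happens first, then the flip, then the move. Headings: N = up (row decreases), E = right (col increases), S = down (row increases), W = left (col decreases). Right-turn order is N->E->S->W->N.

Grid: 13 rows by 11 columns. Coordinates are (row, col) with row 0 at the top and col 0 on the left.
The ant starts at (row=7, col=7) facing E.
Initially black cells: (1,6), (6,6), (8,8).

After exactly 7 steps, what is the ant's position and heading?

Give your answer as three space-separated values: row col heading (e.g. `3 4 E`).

Answer: 7 8 S

Derivation:
Step 1: on WHITE (7,7): turn R to S, flip to black, move to (8,7). |black|=4
Step 2: on WHITE (8,7): turn R to W, flip to black, move to (8,6). |black|=5
Step 3: on WHITE (8,6): turn R to N, flip to black, move to (7,6). |black|=6
Step 4: on WHITE (7,6): turn R to E, flip to black, move to (7,7). |black|=7
Step 5: on BLACK (7,7): turn L to N, flip to white, move to (6,7). |black|=6
Step 6: on WHITE (6,7): turn R to E, flip to black, move to (6,8). |black|=7
Step 7: on WHITE (6,8): turn R to S, flip to black, move to (7,8). |black|=8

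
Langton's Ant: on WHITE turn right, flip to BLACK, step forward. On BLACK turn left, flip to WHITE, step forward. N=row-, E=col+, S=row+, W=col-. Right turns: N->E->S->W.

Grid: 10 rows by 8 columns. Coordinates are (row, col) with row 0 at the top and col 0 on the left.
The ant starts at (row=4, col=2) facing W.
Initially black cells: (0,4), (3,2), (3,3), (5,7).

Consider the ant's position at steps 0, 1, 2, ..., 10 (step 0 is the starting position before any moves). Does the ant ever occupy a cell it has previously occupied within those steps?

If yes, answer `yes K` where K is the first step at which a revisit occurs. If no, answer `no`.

Step 1: on WHITE (4,2): turn R to N, flip to black, move to (3,2). |black|=5 — new cell
Step 2: on BLACK (3,2): turn L to W, flip to white, move to (3,1). |black|=4 — new cell
Step 3: on WHITE (3,1): turn R to N, flip to black, move to (2,1). |black|=5 — new cell
Step 4: on WHITE (2,1): turn R to E, flip to black, move to (2,2). |black|=6 — new cell
Step 5: on WHITE (2,2): turn R to S, flip to black, move to (3,2). |black|=7 — REVISIT

Answer: yes 5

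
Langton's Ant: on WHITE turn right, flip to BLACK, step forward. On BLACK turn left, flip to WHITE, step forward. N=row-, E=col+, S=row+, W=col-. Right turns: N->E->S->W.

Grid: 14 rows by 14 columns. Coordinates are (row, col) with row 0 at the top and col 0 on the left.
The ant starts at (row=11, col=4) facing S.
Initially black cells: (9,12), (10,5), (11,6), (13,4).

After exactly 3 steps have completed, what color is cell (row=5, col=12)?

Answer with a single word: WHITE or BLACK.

Answer: WHITE

Derivation:
Step 1: on WHITE (11,4): turn R to W, flip to black, move to (11,3). |black|=5
Step 2: on WHITE (11,3): turn R to N, flip to black, move to (10,3). |black|=6
Step 3: on WHITE (10,3): turn R to E, flip to black, move to (10,4). |black|=7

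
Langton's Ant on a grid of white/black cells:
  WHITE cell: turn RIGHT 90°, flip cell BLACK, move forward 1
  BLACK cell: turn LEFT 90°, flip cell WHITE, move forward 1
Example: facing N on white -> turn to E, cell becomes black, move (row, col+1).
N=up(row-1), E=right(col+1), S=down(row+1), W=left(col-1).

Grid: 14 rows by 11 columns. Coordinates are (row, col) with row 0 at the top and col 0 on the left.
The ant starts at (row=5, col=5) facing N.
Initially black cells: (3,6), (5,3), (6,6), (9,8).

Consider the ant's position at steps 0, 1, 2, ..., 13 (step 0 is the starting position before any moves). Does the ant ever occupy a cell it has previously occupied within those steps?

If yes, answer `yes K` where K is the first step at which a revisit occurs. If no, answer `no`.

Step 1: on WHITE (5,5): turn R to E, flip to black, move to (5,6). |black|=5 — new cell
Step 2: on WHITE (5,6): turn R to S, flip to black, move to (6,6). |black|=6 — new cell
Step 3: on BLACK (6,6): turn L to E, flip to white, move to (6,7). |black|=5 — new cell
Step 4: on WHITE (6,7): turn R to S, flip to black, move to (7,7). |black|=6 — new cell
Step 5: on WHITE (7,7): turn R to W, flip to black, move to (7,6). |black|=7 — new cell
Step 6: on WHITE (7,6): turn R to N, flip to black, move to (6,6). |black|=8 — REVISIT

Answer: yes 6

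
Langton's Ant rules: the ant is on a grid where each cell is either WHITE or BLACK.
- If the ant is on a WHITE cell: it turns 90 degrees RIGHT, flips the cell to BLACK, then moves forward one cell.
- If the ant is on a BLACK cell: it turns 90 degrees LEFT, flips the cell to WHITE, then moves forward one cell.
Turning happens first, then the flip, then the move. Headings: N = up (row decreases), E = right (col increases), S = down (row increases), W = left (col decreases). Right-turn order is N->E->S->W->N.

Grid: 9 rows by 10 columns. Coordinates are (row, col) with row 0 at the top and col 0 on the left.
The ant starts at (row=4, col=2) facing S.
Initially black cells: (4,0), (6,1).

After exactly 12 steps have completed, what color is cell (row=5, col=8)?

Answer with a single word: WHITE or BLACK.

Step 1: on WHITE (4,2): turn R to W, flip to black, move to (4,1). |black|=3
Step 2: on WHITE (4,1): turn R to N, flip to black, move to (3,1). |black|=4
Step 3: on WHITE (3,1): turn R to E, flip to black, move to (3,2). |black|=5
Step 4: on WHITE (3,2): turn R to S, flip to black, move to (4,2). |black|=6
Step 5: on BLACK (4,2): turn L to E, flip to white, move to (4,3). |black|=5
Step 6: on WHITE (4,3): turn R to S, flip to black, move to (5,3). |black|=6
Step 7: on WHITE (5,3): turn R to W, flip to black, move to (5,2). |black|=7
Step 8: on WHITE (5,2): turn R to N, flip to black, move to (4,2). |black|=8
Step 9: on WHITE (4,2): turn R to E, flip to black, move to (4,3). |black|=9
Step 10: on BLACK (4,3): turn L to N, flip to white, move to (3,3). |black|=8
Step 11: on WHITE (3,3): turn R to E, flip to black, move to (3,4). |black|=9
Step 12: on WHITE (3,4): turn R to S, flip to black, move to (4,4). |black|=10

Answer: WHITE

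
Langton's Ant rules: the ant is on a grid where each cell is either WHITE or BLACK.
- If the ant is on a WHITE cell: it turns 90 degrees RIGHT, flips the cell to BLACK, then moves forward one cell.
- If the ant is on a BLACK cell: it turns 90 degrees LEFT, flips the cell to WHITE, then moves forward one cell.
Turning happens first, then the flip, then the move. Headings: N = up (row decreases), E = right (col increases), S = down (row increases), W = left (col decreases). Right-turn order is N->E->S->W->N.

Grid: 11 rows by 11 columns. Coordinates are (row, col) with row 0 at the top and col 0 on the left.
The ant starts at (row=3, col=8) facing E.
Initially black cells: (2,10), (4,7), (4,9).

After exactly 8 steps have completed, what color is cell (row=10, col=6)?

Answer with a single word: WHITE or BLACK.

Answer: WHITE

Derivation:
Step 1: on WHITE (3,8): turn R to S, flip to black, move to (4,8). |black|=4
Step 2: on WHITE (4,8): turn R to W, flip to black, move to (4,7). |black|=5
Step 3: on BLACK (4,7): turn L to S, flip to white, move to (5,7). |black|=4
Step 4: on WHITE (5,7): turn R to W, flip to black, move to (5,6). |black|=5
Step 5: on WHITE (5,6): turn R to N, flip to black, move to (4,6). |black|=6
Step 6: on WHITE (4,6): turn R to E, flip to black, move to (4,7). |black|=7
Step 7: on WHITE (4,7): turn R to S, flip to black, move to (5,7). |black|=8
Step 8: on BLACK (5,7): turn L to E, flip to white, move to (5,8). |black|=7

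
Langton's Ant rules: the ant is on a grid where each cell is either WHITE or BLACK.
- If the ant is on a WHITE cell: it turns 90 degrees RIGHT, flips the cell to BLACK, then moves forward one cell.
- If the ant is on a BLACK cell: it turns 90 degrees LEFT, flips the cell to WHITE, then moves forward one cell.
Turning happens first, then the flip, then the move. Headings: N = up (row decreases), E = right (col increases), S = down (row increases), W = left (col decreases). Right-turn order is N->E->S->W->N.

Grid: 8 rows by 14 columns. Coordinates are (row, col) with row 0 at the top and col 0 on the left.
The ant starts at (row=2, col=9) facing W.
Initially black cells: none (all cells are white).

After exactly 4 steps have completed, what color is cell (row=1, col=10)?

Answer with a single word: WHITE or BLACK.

Answer: BLACK

Derivation:
Step 1: on WHITE (2,9): turn R to N, flip to black, move to (1,9). |black|=1
Step 2: on WHITE (1,9): turn R to E, flip to black, move to (1,10). |black|=2
Step 3: on WHITE (1,10): turn R to S, flip to black, move to (2,10). |black|=3
Step 4: on WHITE (2,10): turn R to W, flip to black, move to (2,9). |black|=4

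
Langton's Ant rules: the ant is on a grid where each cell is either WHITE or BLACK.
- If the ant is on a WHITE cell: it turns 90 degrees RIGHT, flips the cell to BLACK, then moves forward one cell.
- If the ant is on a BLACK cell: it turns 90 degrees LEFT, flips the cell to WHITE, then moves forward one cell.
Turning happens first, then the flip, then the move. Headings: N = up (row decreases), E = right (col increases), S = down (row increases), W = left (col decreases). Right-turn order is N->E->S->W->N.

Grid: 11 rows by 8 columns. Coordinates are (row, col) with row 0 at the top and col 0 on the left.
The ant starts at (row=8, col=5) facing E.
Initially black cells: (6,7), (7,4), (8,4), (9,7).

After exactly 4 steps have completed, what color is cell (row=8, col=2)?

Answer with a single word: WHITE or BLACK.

Step 1: on WHITE (8,5): turn R to S, flip to black, move to (9,5). |black|=5
Step 2: on WHITE (9,5): turn R to W, flip to black, move to (9,4). |black|=6
Step 3: on WHITE (9,4): turn R to N, flip to black, move to (8,4). |black|=7
Step 4: on BLACK (8,4): turn L to W, flip to white, move to (8,3). |black|=6

Answer: WHITE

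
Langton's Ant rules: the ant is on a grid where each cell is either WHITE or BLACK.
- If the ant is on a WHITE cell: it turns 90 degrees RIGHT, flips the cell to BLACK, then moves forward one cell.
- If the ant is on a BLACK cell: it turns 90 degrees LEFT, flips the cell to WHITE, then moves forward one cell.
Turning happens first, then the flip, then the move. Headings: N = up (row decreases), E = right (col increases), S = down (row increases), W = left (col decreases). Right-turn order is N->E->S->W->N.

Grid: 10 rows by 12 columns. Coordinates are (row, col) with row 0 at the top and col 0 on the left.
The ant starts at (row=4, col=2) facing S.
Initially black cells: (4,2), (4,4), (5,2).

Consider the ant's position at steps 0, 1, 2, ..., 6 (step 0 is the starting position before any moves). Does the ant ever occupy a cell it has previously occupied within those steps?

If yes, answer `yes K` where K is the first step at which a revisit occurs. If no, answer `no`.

Answer: no

Derivation:
Step 1: on BLACK (4,2): turn L to E, flip to white, move to (4,3). |black|=2 — new cell
Step 2: on WHITE (4,3): turn R to S, flip to black, move to (5,3). |black|=3 — new cell
Step 3: on WHITE (5,3): turn R to W, flip to black, move to (5,2). |black|=4 — new cell
Step 4: on BLACK (5,2): turn L to S, flip to white, move to (6,2). |black|=3 — new cell
Step 5: on WHITE (6,2): turn R to W, flip to black, move to (6,1). |black|=4 — new cell
Step 6: on WHITE (6,1): turn R to N, flip to black, move to (5,1). |black|=5 — new cell
No revisit within 6 steps.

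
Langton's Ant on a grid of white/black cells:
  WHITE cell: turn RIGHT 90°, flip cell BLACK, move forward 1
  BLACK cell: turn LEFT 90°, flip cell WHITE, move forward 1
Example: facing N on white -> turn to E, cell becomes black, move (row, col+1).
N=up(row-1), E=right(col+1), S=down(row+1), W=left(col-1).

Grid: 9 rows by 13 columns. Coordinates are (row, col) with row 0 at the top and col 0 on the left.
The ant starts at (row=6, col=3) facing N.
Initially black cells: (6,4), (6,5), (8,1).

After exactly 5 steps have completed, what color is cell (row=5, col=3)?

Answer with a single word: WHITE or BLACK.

Answer: WHITE

Derivation:
Step 1: on WHITE (6,3): turn R to E, flip to black, move to (6,4). |black|=4
Step 2: on BLACK (6,4): turn L to N, flip to white, move to (5,4). |black|=3
Step 3: on WHITE (5,4): turn R to E, flip to black, move to (5,5). |black|=4
Step 4: on WHITE (5,5): turn R to S, flip to black, move to (6,5). |black|=5
Step 5: on BLACK (6,5): turn L to E, flip to white, move to (6,6). |black|=4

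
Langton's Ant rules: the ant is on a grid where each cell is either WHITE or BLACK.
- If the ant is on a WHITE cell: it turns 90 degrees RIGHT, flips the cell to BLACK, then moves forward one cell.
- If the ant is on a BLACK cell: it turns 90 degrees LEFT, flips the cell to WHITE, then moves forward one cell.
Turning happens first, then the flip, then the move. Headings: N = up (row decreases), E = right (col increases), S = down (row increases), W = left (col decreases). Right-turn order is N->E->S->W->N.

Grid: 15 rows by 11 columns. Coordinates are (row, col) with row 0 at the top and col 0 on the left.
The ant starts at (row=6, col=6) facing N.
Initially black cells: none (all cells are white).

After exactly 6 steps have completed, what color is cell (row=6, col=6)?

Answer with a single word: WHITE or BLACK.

Answer: WHITE

Derivation:
Step 1: on WHITE (6,6): turn R to E, flip to black, move to (6,7). |black|=1
Step 2: on WHITE (6,7): turn R to S, flip to black, move to (7,7). |black|=2
Step 3: on WHITE (7,7): turn R to W, flip to black, move to (7,6). |black|=3
Step 4: on WHITE (7,6): turn R to N, flip to black, move to (6,6). |black|=4
Step 5: on BLACK (6,6): turn L to W, flip to white, move to (6,5). |black|=3
Step 6: on WHITE (6,5): turn R to N, flip to black, move to (5,5). |black|=4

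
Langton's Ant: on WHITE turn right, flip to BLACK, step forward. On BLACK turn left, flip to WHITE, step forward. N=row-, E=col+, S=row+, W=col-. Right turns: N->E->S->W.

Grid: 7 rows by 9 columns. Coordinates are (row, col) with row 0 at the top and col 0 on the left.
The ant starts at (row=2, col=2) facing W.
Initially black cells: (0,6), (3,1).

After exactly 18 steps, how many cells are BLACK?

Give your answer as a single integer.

Answer: 10

Derivation:
Step 1: on WHITE (2,2): turn R to N, flip to black, move to (1,2). |black|=3
Step 2: on WHITE (1,2): turn R to E, flip to black, move to (1,3). |black|=4
Step 3: on WHITE (1,3): turn R to S, flip to black, move to (2,3). |black|=5
Step 4: on WHITE (2,3): turn R to W, flip to black, move to (2,2). |black|=6
Step 5: on BLACK (2,2): turn L to S, flip to white, move to (3,2). |black|=5
Step 6: on WHITE (3,2): turn R to W, flip to black, move to (3,1). |black|=6
Step 7: on BLACK (3,1): turn L to S, flip to white, move to (4,1). |black|=5
Step 8: on WHITE (4,1): turn R to W, flip to black, move to (4,0). |black|=6
Step 9: on WHITE (4,0): turn R to N, flip to black, move to (3,0). |black|=7
Step 10: on WHITE (3,0): turn R to E, flip to black, move to (3,1). |black|=8
Step 11: on WHITE (3,1): turn R to S, flip to black, move to (4,1). |black|=9
Step 12: on BLACK (4,1): turn L to E, flip to white, move to (4,2). |black|=8
Step 13: on WHITE (4,2): turn R to S, flip to black, move to (5,2). |black|=9
Step 14: on WHITE (5,2): turn R to W, flip to black, move to (5,1). |black|=10
Step 15: on WHITE (5,1): turn R to N, flip to black, move to (4,1). |black|=11
Step 16: on WHITE (4,1): turn R to E, flip to black, move to (4,2). |black|=12
Step 17: on BLACK (4,2): turn L to N, flip to white, move to (3,2). |black|=11
Step 18: on BLACK (3,2): turn L to W, flip to white, move to (3,1). |black|=10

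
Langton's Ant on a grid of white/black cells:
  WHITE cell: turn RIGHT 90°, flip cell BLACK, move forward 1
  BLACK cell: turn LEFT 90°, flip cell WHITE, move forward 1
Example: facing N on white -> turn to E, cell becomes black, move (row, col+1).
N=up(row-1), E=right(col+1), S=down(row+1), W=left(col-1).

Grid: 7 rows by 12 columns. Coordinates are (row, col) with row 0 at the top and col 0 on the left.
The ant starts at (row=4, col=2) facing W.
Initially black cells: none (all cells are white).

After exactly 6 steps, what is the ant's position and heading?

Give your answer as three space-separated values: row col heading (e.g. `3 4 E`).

Answer: 5 1 W

Derivation:
Step 1: on WHITE (4,2): turn R to N, flip to black, move to (3,2). |black|=1
Step 2: on WHITE (3,2): turn R to E, flip to black, move to (3,3). |black|=2
Step 3: on WHITE (3,3): turn R to S, flip to black, move to (4,3). |black|=3
Step 4: on WHITE (4,3): turn R to W, flip to black, move to (4,2). |black|=4
Step 5: on BLACK (4,2): turn L to S, flip to white, move to (5,2). |black|=3
Step 6: on WHITE (5,2): turn R to W, flip to black, move to (5,1). |black|=4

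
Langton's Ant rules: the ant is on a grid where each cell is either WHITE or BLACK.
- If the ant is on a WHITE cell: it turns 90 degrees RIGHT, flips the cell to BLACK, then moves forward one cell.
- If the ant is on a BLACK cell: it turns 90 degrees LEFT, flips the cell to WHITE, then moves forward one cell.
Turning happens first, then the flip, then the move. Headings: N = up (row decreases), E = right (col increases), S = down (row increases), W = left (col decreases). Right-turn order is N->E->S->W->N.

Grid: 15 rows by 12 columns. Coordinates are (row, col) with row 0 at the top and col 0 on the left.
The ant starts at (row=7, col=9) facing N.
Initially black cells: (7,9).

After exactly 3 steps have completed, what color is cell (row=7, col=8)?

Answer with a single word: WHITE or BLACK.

Answer: BLACK

Derivation:
Step 1: on BLACK (7,9): turn L to W, flip to white, move to (7,8). |black|=0
Step 2: on WHITE (7,8): turn R to N, flip to black, move to (6,8). |black|=1
Step 3: on WHITE (6,8): turn R to E, flip to black, move to (6,9). |black|=2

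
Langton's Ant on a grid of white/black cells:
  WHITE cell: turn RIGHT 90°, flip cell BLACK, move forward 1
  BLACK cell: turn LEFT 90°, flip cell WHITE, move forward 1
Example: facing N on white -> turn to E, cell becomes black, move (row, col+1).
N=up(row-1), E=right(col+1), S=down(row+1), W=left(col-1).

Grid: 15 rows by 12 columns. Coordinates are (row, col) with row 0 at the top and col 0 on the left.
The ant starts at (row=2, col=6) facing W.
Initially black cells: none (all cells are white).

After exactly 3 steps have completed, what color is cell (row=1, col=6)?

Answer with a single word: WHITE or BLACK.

Step 1: on WHITE (2,6): turn R to N, flip to black, move to (1,6). |black|=1
Step 2: on WHITE (1,6): turn R to E, flip to black, move to (1,7). |black|=2
Step 3: on WHITE (1,7): turn R to S, flip to black, move to (2,7). |black|=3

Answer: BLACK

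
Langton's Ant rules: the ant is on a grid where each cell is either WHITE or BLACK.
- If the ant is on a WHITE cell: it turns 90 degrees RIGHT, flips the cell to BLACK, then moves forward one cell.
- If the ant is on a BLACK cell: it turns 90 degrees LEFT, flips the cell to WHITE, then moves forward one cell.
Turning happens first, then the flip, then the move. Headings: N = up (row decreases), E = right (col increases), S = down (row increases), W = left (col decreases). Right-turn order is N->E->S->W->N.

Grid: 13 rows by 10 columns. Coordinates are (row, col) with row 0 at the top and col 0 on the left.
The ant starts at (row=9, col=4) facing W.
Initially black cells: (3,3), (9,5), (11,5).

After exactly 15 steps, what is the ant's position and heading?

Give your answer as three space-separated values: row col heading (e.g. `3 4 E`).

Answer: 9 5 S

Derivation:
Step 1: on WHITE (9,4): turn R to N, flip to black, move to (8,4). |black|=4
Step 2: on WHITE (8,4): turn R to E, flip to black, move to (8,5). |black|=5
Step 3: on WHITE (8,5): turn R to S, flip to black, move to (9,5). |black|=6
Step 4: on BLACK (9,5): turn L to E, flip to white, move to (9,6). |black|=5
Step 5: on WHITE (9,6): turn R to S, flip to black, move to (10,6). |black|=6
Step 6: on WHITE (10,6): turn R to W, flip to black, move to (10,5). |black|=7
Step 7: on WHITE (10,5): turn R to N, flip to black, move to (9,5). |black|=8
Step 8: on WHITE (9,5): turn R to E, flip to black, move to (9,6). |black|=9
Step 9: on BLACK (9,6): turn L to N, flip to white, move to (8,6). |black|=8
Step 10: on WHITE (8,6): turn R to E, flip to black, move to (8,7). |black|=9
Step 11: on WHITE (8,7): turn R to S, flip to black, move to (9,7). |black|=10
Step 12: on WHITE (9,7): turn R to W, flip to black, move to (9,6). |black|=11
Step 13: on WHITE (9,6): turn R to N, flip to black, move to (8,6). |black|=12
Step 14: on BLACK (8,6): turn L to W, flip to white, move to (8,5). |black|=11
Step 15: on BLACK (8,5): turn L to S, flip to white, move to (9,5). |black|=10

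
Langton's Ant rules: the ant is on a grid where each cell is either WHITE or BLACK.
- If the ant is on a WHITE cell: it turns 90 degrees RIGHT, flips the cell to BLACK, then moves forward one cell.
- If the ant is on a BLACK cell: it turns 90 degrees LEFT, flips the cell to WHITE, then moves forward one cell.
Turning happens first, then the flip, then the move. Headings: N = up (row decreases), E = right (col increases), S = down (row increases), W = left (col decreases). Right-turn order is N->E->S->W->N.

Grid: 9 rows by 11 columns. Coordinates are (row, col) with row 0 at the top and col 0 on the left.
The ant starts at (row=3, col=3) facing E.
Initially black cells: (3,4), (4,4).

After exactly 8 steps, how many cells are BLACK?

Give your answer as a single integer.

Answer: 6

Derivation:
Step 1: on WHITE (3,3): turn R to S, flip to black, move to (4,3). |black|=3
Step 2: on WHITE (4,3): turn R to W, flip to black, move to (4,2). |black|=4
Step 3: on WHITE (4,2): turn R to N, flip to black, move to (3,2). |black|=5
Step 4: on WHITE (3,2): turn R to E, flip to black, move to (3,3). |black|=6
Step 5: on BLACK (3,3): turn L to N, flip to white, move to (2,3). |black|=5
Step 6: on WHITE (2,3): turn R to E, flip to black, move to (2,4). |black|=6
Step 7: on WHITE (2,4): turn R to S, flip to black, move to (3,4). |black|=7
Step 8: on BLACK (3,4): turn L to E, flip to white, move to (3,5). |black|=6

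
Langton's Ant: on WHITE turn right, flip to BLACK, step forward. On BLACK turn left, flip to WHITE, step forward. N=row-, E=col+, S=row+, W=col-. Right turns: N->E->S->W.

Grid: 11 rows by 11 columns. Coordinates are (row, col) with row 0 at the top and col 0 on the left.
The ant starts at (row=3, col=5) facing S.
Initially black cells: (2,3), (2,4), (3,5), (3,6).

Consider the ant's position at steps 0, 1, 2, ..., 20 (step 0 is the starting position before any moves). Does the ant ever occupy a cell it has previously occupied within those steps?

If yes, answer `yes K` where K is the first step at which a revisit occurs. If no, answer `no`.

Answer: yes 5

Derivation:
Step 1: on BLACK (3,5): turn L to E, flip to white, move to (3,6). |black|=3 — new cell
Step 2: on BLACK (3,6): turn L to N, flip to white, move to (2,6). |black|=2 — new cell
Step 3: on WHITE (2,6): turn R to E, flip to black, move to (2,7). |black|=3 — new cell
Step 4: on WHITE (2,7): turn R to S, flip to black, move to (3,7). |black|=4 — new cell
Step 5: on WHITE (3,7): turn R to W, flip to black, move to (3,6). |black|=5 — REVISIT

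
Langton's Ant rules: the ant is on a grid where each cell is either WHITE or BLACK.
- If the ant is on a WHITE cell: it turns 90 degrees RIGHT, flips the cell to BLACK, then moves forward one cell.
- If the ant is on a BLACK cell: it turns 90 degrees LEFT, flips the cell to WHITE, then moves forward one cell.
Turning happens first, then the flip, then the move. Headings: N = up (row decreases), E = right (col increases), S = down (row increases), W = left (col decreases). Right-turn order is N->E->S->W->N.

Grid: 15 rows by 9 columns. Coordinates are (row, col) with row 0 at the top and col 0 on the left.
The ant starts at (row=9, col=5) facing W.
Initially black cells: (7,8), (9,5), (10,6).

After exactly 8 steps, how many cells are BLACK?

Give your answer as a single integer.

Step 1: on BLACK (9,5): turn L to S, flip to white, move to (10,5). |black|=2
Step 2: on WHITE (10,5): turn R to W, flip to black, move to (10,4). |black|=3
Step 3: on WHITE (10,4): turn R to N, flip to black, move to (9,4). |black|=4
Step 4: on WHITE (9,4): turn R to E, flip to black, move to (9,5). |black|=5
Step 5: on WHITE (9,5): turn R to S, flip to black, move to (10,5). |black|=6
Step 6: on BLACK (10,5): turn L to E, flip to white, move to (10,6). |black|=5
Step 7: on BLACK (10,6): turn L to N, flip to white, move to (9,6). |black|=4
Step 8: on WHITE (9,6): turn R to E, flip to black, move to (9,7). |black|=5

Answer: 5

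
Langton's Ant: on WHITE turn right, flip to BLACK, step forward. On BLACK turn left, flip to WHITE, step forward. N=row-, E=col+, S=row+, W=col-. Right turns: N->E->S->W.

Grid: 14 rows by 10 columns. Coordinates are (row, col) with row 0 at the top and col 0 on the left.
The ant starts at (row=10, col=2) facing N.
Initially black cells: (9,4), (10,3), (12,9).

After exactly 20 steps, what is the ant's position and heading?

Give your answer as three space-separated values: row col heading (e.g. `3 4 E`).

Step 1: on WHITE (10,2): turn R to E, flip to black, move to (10,3). |black|=4
Step 2: on BLACK (10,3): turn L to N, flip to white, move to (9,3). |black|=3
Step 3: on WHITE (9,3): turn R to E, flip to black, move to (9,4). |black|=4
Step 4: on BLACK (9,4): turn L to N, flip to white, move to (8,4). |black|=3
Step 5: on WHITE (8,4): turn R to E, flip to black, move to (8,5). |black|=4
Step 6: on WHITE (8,5): turn R to S, flip to black, move to (9,5). |black|=5
Step 7: on WHITE (9,5): turn R to W, flip to black, move to (9,4). |black|=6
Step 8: on WHITE (9,4): turn R to N, flip to black, move to (8,4). |black|=7
Step 9: on BLACK (8,4): turn L to W, flip to white, move to (8,3). |black|=6
Step 10: on WHITE (8,3): turn R to N, flip to black, move to (7,3). |black|=7
Step 11: on WHITE (7,3): turn R to E, flip to black, move to (7,4). |black|=8
Step 12: on WHITE (7,4): turn R to S, flip to black, move to (8,4). |black|=9
Step 13: on WHITE (8,4): turn R to W, flip to black, move to (8,3). |black|=10
Step 14: on BLACK (8,3): turn L to S, flip to white, move to (9,3). |black|=9
Step 15: on BLACK (9,3): turn L to E, flip to white, move to (9,4). |black|=8
Step 16: on BLACK (9,4): turn L to N, flip to white, move to (8,4). |black|=7
Step 17: on BLACK (8,4): turn L to W, flip to white, move to (8,3). |black|=6
Step 18: on WHITE (8,3): turn R to N, flip to black, move to (7,3). |black|=7
Step 19: on BLACK (7,3): turn L to W, flip to white, move to (7,2). |black|=6
Step 20: on WHITE (7,2): turn R to N, flip to black, move to (6,2). |black|=7

Answer: 6 2 N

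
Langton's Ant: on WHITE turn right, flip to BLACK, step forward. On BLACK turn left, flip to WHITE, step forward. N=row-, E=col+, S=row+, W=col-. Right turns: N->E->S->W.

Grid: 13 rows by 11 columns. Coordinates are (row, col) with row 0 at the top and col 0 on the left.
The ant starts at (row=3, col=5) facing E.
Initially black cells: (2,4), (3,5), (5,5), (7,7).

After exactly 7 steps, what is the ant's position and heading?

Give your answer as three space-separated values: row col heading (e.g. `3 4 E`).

Step 1: on BLACK (3,5): turn L to N, flip to white, move to (2,5). |black|=3
Step 2: on WHITE (2,5): turn R to E, flip to black, move to (2,6). |black|=4
Step 3: on WHITE (2,6): turn R to S, flip to black, move to (3,6). |black|=5
Step 4: on WHITE (3,6): turn R to W, flip to black, move to (3,5). |black|=6
Step 5: on WHITE (3,5): turn R to N, flip to black, move to (2,5). |black|=7
Step 6: on BLACK (2,5): turn L to W, flip to white, move to (2,4). |black|=6
Step 7: on BLACK (2,4): turn L to S, flip to white, move to (3,4). |black|=5

Answer: 3 4 S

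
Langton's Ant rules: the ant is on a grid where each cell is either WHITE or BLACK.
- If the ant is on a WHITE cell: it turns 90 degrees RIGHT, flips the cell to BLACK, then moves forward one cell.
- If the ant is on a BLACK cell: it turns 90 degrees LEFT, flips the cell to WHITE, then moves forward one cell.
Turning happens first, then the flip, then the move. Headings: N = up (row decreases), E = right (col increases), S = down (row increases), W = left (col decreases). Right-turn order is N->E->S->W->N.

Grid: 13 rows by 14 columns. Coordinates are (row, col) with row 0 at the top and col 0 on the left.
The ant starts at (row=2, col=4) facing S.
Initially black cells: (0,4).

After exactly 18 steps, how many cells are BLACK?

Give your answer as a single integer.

Answer: 7

Derivation:
Step 1: on WHITE (2,4): turn R to W, flip to black, move to (2,3). |black|=2
Step 2: on WHITE (2,3): turn R to N, flip to black, move to (1,3). |black|=3
Step 3: on WHITE (1,3): turn R to E, flip to black, move to (1,4). |black|=4
Step 4: on WHITE (1,4): turn R to S, flip to black, move to (2,4). |black|=5
Step 5: on BLACK (2,4): turn L to E, flip to white, move to (2,5). |black|=4
Step 6: on WHITE (2,5): turn R to S, flip to black, move to (3,5). |black|=5
Step 7: on WHITE (3,5): turn R to W, flip to black, move to (3,4). |black|=6
Step 8: on WHITE (3,4): turn R to N, flip to black, move to (2,4). |black|=7
Step 9: on WHITE (2,4): turn R to E, flip to black, move to (2,5). |black|=8
Step 10: on BLACK (2,5): turn L to N, flip to white, move to (1,5). |black|=7
Step 11: on WHITE (1,5): turn R to E, flip to black, move to (1,6). |black|=8
Step 12: on WHITE (1,6): turn R to S, flip to black, move to (2,6). |black|=9
Step 13: on WHITE (2,6): turn R to W, flip to black, move to (2,5). |black|=10
Step 14: on WHITE (2,5): turn R to N, flip to black, move to (1,5). |black|=11
Step 15: on BLACK (1,5): turn L to W, flip to white, move to (1,4). |black|=10
Step 16: on BLACK (1,4): turn L to S, flip to white, move to (2,4). |black|=9
Step 17: on BLACK (2,4): turn L to E, flip to white, move to (2,5). |black|=8
Step 18: on BLACK (2,5): turn L to N, flip to white, move to (1,5). |black|=7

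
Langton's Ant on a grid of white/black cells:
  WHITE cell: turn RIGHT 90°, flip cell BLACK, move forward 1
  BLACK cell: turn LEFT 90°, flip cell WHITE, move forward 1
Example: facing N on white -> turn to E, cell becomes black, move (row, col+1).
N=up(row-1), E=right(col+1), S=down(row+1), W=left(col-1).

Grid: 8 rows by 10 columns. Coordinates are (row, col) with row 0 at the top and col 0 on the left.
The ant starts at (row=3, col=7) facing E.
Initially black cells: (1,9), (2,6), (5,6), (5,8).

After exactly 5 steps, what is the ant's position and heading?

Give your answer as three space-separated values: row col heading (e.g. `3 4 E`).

Step 1: on WHITE (3,7): turn R to S, flip to black, move to (4,7). |black|=5
Step 2: on WHITE (4,7): turn R to W, flip to black, move to (4,6). |black|=6
Step 3: on WHITE (4,6): turn R to N, flip to black, move to (3,6). |black|=7
Step 4: on WHITE (3,6): turn R to E, flip to black, move to (3,7). |black|=8
Step 5: on BLACK (3,7): turn L to N, flip to white, move to (2,7). |black|=7

Answer: 2 7 N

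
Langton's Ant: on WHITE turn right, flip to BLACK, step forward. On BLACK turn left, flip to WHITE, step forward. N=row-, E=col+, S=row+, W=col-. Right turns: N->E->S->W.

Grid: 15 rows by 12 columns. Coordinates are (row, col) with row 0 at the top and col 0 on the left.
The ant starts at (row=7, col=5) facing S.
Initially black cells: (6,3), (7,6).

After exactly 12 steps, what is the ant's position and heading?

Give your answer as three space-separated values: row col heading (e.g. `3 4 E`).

Step 1: on WHITE (7,5): turn R to W, flip to black, move to (7,4). |black|=3
Step 2: on WHITE (7,4): turn R to N, flip to black, move to (6,4). |black|=4
Step 3: on WHITE (6,4): turn R to E, flip to black, move to (6,5). |black|=5
Step 4: on WHITE (6,5): turn R to S, flip to black, move to (7,5). |black|=6
Step 5: on BLACK (7,5): turn L to E, flip to white, move to (7,6). |black|=5
Step 6: on BLACK (7,6): turn L to N, flip to white, move to (6,6). |black|=4
Step 7: on WHITE (6,6): turn R to E, flip to black, move to (6,7). |black|=5
Step 8: on WHITE (6,7): turn R to S, flip to black, move to (7,7). |black|=6
Step 9: on WHITE (7,7): turn R to W, flip to black, move to (7,6). |black|=7
Step 10: on WHITE (7,6): turn R to N, flip to black, move to (6,6). |black|=8
Step 11: on BLACK (6,6): turn L to W, flip to white, move to (6,5). |black|=7
Step 12: on BLACK (6,5): turn L to S, flip to white, move to (7,5). |black|=6

Answer: 7 5 S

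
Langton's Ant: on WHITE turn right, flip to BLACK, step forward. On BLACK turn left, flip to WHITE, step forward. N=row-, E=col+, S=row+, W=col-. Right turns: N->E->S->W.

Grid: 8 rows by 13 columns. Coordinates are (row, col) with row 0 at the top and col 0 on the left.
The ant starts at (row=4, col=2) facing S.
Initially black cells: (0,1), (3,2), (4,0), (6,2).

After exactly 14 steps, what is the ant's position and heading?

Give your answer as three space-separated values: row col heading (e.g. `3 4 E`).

Step 1: on WHITE (4,2): turn R to W, flip to black, move to (4,1). |black|=5
Step 2: on WHITE (4,1): turn R to N, flip to black, move to (3,1). |black|=6
Step 3: on WHITE (3,1): turn R to E, flip to black, move to (3,2). |black|=7
Step 4: on BLACK (3,2): turn L to N, flip to white, move to (2,2). |black|=6
Step 5: on WHITE (2,2): turn R to E, flip to black, move to (2,3). |black|=7
Step 6: on WHITE (2,3): turn R to S, flip to black, move to (3,3). |black|=8
Step 7: on WHITE (3,3): turn R to W, flip to black, move to (3,2). |black|=9
Step 8: on WHITE (3,2): turn R to N, flip to black, move to (2,2). |black|=10
Step 9: on BLACK (2,2): turn L to W, flip to white, move to (2,1). |black|=9
Step 10: on WHITE (2,1): turn R to N, flip to black, move to (1,1). |black|=10
Step 11: on WHITE (1,1): turn R to E, flip to black, move to (1,2). |black|=11
Step 12: on WHITE (1,2): turn R to S, flip to black, move to (2,2). |black|=12
Step 13: on WHITE (2,2): turn R to W, flip to black, move to (2,1). |black|=13
Step 14: on BLACK (2,1): turn L to S, flip to white, move to (3,1). |black|=12

Answer: 3 1 S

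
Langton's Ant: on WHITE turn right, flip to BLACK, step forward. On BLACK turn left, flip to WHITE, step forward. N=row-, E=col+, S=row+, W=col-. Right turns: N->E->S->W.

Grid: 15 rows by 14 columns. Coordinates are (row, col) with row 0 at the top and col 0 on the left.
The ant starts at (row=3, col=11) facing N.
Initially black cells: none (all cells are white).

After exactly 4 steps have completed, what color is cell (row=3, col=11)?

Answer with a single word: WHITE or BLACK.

Answer: BLACK

Derivation:
Step 1: on WHITE (3,11): turn R to E, flip to black, move to (3,12). |black|=1
Step 2: on WHITE (3,12): turn R to S, flip to black, move to (4,12). |black|=2
Step 3: on WHITE (4,12): turn R to W, flip to black, move to (4,11). |black|=3
Step 4: on WHITE (4,11): turn R to N, flip to black, move to (3,11). |black|=4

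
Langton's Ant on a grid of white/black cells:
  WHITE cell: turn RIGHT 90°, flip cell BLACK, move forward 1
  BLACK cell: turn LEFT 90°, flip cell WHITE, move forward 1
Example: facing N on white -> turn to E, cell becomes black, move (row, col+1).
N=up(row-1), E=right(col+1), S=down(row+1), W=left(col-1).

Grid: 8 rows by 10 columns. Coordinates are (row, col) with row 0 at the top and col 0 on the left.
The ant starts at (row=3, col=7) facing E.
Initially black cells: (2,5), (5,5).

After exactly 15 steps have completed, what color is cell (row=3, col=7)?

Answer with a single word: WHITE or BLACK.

Step 1: on WHITE (3,7): turn R to S, flip to black, move to (4,7). |black|=3
Step 2: on WHITE (4,7): turn R to W, flip to black, move to (4,6). |black|=4
Step 3: on WHITE (4,6): turn R to N, flip to black, move to (3,6). |black|=5
Step 4: on WHITE (3,6): turn R to E, flip to black, move to (3,7). |black|=6
Step 5: on BLACK (3,7): turn L to N, flip to white, move to (2,7). |black|=5
Step 6: on WHITE (2,7): turn R to E, flip to black, move to (2,8). |black|=6
Step 7: on WHITE (2,8): turn R to S, flip to black, move to (3,8). |black|=7
Step 8: on WHITE (3,8): turn R to W, flip to black, move to (3,7). |black|=8
Step 9: on WHITE (3,7): turn R to N, flip to black, move to (2,7). |black|=9
Step 10: on BLACK (2,7): turn L to W, flip to white, move to (2,6). |black|=8
Step 11: on WHITE (2,6): turn R to N, flip to black, move to (1,6). |black|=9
Step 12: on WHITE (1,6): turn R to E, flip to black, move to (1,7). |black|=10
Step 13: on WHITE (1,7): turn R to S, flip to black, move to (2,7). |black|=11
Step 14: on WHITE (2,7): turn R to W, flip to black, move to (2,6). |black|=12
Step 15: on BLACK (2,6): turn L to S, flip to white, move to (3,6). |black|=11

Answer: BLACK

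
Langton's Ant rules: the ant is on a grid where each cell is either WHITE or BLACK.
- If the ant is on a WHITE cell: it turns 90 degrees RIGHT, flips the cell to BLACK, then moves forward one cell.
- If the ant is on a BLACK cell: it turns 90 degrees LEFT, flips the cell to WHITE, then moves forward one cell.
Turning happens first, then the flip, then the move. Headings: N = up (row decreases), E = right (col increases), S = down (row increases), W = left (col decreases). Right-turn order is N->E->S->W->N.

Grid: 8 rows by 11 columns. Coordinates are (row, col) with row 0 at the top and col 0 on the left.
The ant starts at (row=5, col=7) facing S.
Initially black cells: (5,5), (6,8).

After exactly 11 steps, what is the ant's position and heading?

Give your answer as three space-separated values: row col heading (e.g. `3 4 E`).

Step 1: on WHITE (5,7): turn R to W, flip to black, move to (5,6). |black|=3
Step 2: on WHITE (5,6): turn R to N, flip to black, move to (4,6). |black|=4
Step 3: on WHITE (4,6): turn R to E, flip to black, move to (4,7). |black|=5
Step 4: on WHITE (4,7): turn R to S, flip to black, move to (5,7). |black|=6
Step 5: on BLACK (5,7): turn L to E, flip to white, move to (5,8). |black|=5
Step 6: on WHITE (5,8): turn R to S, flip to black, move to (6,8). |black|=6
Step 7: on BLACK (6,8): turn L to E, flip to white, move to (6,9). |black|=5
Step 8: on WHITE (6,9): turn R to S, flip to black, move to (7,9). |black|=6
Step 9: on WHITE (7,9): turn R to W, flip to black, move to (7,8). |black|=7
Step 10: on WHITE (7,8): turn R to N, flip to black, move to (6,8). |black|=8
Step 11: on WHITE (6,8): turn R to E, flip to black, move to (6,9). |black|=9

Answer: 6 9 E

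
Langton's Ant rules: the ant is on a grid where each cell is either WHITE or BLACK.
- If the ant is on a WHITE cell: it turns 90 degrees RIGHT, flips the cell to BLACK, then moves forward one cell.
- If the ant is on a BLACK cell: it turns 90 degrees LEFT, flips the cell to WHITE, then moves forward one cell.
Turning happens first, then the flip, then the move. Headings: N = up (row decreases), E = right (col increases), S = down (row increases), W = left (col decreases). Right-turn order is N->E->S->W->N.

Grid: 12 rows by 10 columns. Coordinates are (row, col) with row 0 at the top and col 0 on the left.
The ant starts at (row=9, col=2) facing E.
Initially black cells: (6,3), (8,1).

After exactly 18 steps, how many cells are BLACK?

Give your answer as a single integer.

Step 1: on WHITE (9,2): turn R to S, flip to black, move to (10,2). |black|=3
Step 2: on WHITE (10,2): turn R to W, flip to black, move to (10,1). |black|=4
Step 3: on WHITE (10,1): turn R to N, flip to black, move to (9,1). |black|=5
Step 4: on WHITE (9,1): turn R to E, flip to black, move to (9,2). |black|=6
Step 5: on BLACK (9,2): turn L to N, flip to white, move to (8,2). |black|=5
Step 6: on WHITE (8,2): turn R to E, flip to black, move to (8,3). |black|=6
Step 7: on WHITE (8,3): turn R to S, flip to black, move to (9,3). |black|=7
Step 8: on WHITE (9,3): turn R to W, flip to black, move to (9,2). |black|=8
Step 9: on WHITE (9,2): turn R to N, flip to black, move to (8,2). |black|=9
Step 10: on BLACK (8,2): turn L to W, flip to white, move to (8,1). |black|=8
Step 11: on BLACK (8,1): turn L to S, flip to white, move to (9,1). |black|=7
Step 12: on BLACK (9,1): turn L to E, flip to white, move to (9,2). |black|=6
Step 13: on BLACK (9,2): turn L to N, flip to white, move to (8,2). |black|=5
Step 14: on WHITE (8,2): turn R to E, flip to black, move to (8,3). |black|=6
Step 15: on BLACK (8,3): turn L to N, flip to white, move to (7,3). |black|=5
Step 16: on WHITE (7,3): turn R to E, flip to black, move to (7,4). |black|=6
Step 17: on WHITE (7,4): turn R to S, flip to black, move to (8,4). |black|=7
Step 18: on WHITE (8,4): turn R to W, flip to black, move to (8,3). |black|=8

Answer: 8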